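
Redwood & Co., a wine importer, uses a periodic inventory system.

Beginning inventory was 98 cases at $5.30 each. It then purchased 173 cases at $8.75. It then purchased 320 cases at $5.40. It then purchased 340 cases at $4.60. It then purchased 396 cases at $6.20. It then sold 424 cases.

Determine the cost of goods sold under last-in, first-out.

COGS = $2,584.00

Sale 1 (424) [LIFO — newest first]: 396 @ $6.20 + 28 @ $4.60 = $2,584.00
Ending inventory: 98 @ $5.30 + 173 @ $8.75 + 320 @ $5.40 + 312 @ $4.60 = $5,196.35
Check: goods available $7,780.35 = COGS $2,584.00 + ending $5,196.35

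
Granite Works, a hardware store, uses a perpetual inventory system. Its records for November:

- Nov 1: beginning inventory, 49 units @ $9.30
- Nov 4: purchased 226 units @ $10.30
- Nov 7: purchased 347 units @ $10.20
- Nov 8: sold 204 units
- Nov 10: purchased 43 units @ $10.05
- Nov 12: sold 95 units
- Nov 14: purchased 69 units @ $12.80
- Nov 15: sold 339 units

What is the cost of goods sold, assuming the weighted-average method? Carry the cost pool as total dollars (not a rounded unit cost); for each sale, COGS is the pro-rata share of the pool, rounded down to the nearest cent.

COGS = $6,623.11

After Nov 1: 49 on hand, pool $455.70 (≈ $9.3000 each)
After Nov 4: 275 on hand, pool $2,783.50 (≈ $10.1218 each)
After Nov 7: 622 on hand, pool $6,322.90 (≈ $10.1654 each)
Nov 8, sell 204: 204/622 × $6,322.90 → $2,073.74
After Nov 10: 461 on hand, pool $4,681.31 (≈ $10.1547 each)
Nov 12, sell 95: 95/461 × $4,681.31 → $964.69
After Nov 14: 435 on hand, pool $4,599.82 (≈ $10.5743 each)
Nov 15, sell 339: 339/435 × $4,599.82 → $3,584.68
Total COGS = $2,073.74 + $964.69 + $3,584.68 = $6,623.11
Ending inventory (cost pool remaining) = $1,015.14
Check: goods available $7,638.25 = COGS $6,623.11 + ending $1,015.14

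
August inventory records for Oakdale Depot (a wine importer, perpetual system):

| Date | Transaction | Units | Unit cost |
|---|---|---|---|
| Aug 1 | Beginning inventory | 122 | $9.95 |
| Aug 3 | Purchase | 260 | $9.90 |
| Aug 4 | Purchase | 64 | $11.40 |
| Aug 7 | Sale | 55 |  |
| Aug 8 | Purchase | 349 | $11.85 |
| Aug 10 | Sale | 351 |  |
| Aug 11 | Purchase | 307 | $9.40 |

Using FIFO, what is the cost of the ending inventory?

Ending inventory = $7,477.45

Aug 7, 55 sold [FIFO — oldest first]: 55 @ $9.95 = $547.25
Aug 10, 351 sold [FIFO — oldest first]: 67 @ $9.95 + 260 @ $9.90 + 24 @ $11.40 = $3,514.25
Total COGS = $547.25 + $3,514.25 = $4,061.50
Ending inventory: 40 @ $11.40 + 349 @ $11.85 + 307 @ $9.40 = $7,477.45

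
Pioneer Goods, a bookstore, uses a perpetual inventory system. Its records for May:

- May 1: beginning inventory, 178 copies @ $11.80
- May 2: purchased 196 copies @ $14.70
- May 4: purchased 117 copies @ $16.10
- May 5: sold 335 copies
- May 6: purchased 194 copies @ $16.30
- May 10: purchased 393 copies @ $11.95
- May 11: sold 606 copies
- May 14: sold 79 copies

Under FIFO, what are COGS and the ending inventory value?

COGS = $14,030.75; ending inventory = $693.10

May 5, 335 sold [FIFO — oldest first]: 178 @ $11.80 + 157 @ $14.70 = $4,408.30
May 11, 606 sold [FIFO — oldest first]: 39 @ $14.70 + 117 @ $16.10 + 194 @ $16.30 + 256 @ $11.95 = $8,678.40
May 14, 79 sold [FIFO — oldest first]: 79 @ $11.95 = $944.05
Total COGS = $4,408.30 + $8,678.40 + $944.05 = $14,030.75
Ending inventory: 58 @ $11.95 = $693.10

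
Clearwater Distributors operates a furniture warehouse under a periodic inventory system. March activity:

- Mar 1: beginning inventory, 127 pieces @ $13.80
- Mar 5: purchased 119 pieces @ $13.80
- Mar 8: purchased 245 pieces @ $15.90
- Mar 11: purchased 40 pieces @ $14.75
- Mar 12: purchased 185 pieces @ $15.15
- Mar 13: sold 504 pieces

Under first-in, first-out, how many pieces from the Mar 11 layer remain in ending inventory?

27

Mar 13, 504 sold [FIFO — oldest first]: 127 @ $13.80 + 119 @ $13.80 + 245 @ $15.90 + 13 @ $14.75 = $7,482.05
Ending inventory: 27 @ $14.75 + 185 @ $15.15 = $3,201.00
Check: goods available $10,683.05 = COGS $7,482.05 + ending $3,201.00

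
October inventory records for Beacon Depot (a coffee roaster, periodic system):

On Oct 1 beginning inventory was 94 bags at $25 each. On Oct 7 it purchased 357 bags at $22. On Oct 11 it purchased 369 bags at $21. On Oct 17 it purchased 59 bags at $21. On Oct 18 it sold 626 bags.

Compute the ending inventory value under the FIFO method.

Ending inventory = $5,313

Oct 18, 626 sold [FIFO — oldest first]: 94 @ $25 + 357 @ $22 + 175 @ $21 = $13,879
Ending inventory: 194 @ $21 + 59 @ $21 = $5,313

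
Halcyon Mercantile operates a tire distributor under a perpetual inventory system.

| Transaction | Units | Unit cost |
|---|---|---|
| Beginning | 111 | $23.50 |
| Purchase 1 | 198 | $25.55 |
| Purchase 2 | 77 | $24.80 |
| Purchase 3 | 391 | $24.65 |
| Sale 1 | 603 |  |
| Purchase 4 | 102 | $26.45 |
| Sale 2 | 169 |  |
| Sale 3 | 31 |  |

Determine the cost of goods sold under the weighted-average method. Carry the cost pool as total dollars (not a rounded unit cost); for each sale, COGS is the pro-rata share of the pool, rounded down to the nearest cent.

COGS = $19,985.25

After Beginning: 111 on hand, pool $2,608.50 (≈ $23.5000 each)
After Purchase 1: 309 on hand, pool $7,667.40 (≈ $24.8136 each)
After Purchase 2: 386 on hand, pool $9,577.00 (≈ $24.8109 each)
After Purchase 3: 777 on hand, pool $19,215.15 (≈ $24.7299 each)
Sale 1, sell 603: 603/777 × $19,215.15 → $14,912.14
After Purchase 4: 276 on hand, pool $7,000.91 (≈ $25.3656 each)
Sale 2, sell 169: 169/276 × $7,000.91 → $4,286.78
Sale 3, sell 31: 31/107 × $2,714.13 → $786.33
Total COGS = $14,912.14 + $4,286.78 + $786.33 = $19,985.25
Ending inventory (cost pool remaining) = $1,927.80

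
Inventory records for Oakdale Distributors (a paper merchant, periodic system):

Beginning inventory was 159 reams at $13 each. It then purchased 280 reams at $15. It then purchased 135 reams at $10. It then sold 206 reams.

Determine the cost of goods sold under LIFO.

Sale 1 (206) [LIFO — newest first]: 135 @ $10 + 71 @ $15 = $2,415
Ending inventory: 159 @ $13 + 209 @ $15 = $5,202

COGS = $2,415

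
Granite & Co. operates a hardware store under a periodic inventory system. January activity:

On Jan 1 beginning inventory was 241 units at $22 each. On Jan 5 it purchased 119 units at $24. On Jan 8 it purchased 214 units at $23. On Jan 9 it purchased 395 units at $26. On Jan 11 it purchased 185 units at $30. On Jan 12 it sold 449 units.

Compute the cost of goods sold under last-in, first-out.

COGS = $12,414

Jan 12, 449 sold [LIFO — newest first]: 185 @ $30 + 264 @ $26 = $12,414
Ending inventory: 241 @ $22 + 119 @ $24 + 214 @ $23 + 131 @ $26 = $16,486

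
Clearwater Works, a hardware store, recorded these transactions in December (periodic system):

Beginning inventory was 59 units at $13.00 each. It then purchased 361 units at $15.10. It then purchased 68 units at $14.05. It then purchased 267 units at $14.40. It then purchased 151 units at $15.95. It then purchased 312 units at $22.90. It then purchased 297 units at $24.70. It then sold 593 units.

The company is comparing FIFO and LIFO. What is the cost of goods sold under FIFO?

FIFO COGS: 59 @ $13.00 + 361 @ $15.10 + 68 @ $14.05 + 105 @ $14.40 = $8,685.50
LIFO COGS: 297 @ $24.70 + 296 @ $22.90 = $14,114.30

COGS = $8,685.50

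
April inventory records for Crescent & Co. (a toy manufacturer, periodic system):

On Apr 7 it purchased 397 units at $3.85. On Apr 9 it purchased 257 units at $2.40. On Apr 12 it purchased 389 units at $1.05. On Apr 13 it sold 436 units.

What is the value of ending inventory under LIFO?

Apr 13, 436 sold [LIFO — newest first]: 389 @ $1.05 + 47 @ $2.40 = $521.25
Ending inventory: 397 @ $3.85 + 210 @ $2.40 = $2,032.45

Ending inventory = $2,032.45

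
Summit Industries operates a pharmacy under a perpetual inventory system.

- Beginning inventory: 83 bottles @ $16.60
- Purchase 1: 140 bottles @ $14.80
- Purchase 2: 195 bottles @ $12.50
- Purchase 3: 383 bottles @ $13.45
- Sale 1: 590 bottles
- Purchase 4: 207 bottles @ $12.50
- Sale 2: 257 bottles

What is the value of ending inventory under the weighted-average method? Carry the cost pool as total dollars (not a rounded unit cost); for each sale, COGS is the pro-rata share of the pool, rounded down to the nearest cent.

Ending inventory = $2,116.62

After Beginning: 83 on hand, pool $1,377.80 (≈ $16.6000 each)
After Purchase 1: 223 on hand, pool $3,449.80 (≈ $15.4700 each)
After Purchase 2: 418 on hand, pool $5,887.30 (≈ $14.0844 each)
After Purchase 3: 801 on hand, pool $11,038.65 (≈ $13.7811 each)
Sale 1, sell 590: 590/801 × $11,038.65 → $8,130.84
After Purchase 4: 418 on hand, pool $5,495.31 (≈ $13.1467 each)
Sale 2, sell 257: 257/418 × $5,495.31 → $3,378.69
Total COGS = $8,130.84 + $3,378.69 = $11,509.53
Ending inventory (cost pool remaining) = $2,116.62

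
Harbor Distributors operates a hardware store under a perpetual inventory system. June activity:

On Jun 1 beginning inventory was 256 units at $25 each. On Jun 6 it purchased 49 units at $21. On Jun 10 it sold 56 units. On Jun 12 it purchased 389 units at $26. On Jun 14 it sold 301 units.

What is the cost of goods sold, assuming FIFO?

Jun 10, 56 sold [FIFO — oldest first]: 56 @ $25 = $1,400
Jun 14, 301 sold [FIFO — oldest first]: 200 @ $25 + 49 @ $21 + 52 @ $26 = $7,381
Total COGS = $1,400 + $7,381 = $8,781
Ending inventory: 337 @ $26 = $8,762

COGS = $8,781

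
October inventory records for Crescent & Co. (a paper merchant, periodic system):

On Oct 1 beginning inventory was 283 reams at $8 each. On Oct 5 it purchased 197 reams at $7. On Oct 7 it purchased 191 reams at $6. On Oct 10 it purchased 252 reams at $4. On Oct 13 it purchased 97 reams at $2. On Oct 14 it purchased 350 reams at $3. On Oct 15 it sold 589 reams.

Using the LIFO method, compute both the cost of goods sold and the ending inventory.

Oct 15, 589 sold [LIFO — newest first]: 350 @ $3 + 97 @ $2 + 142 @ $4 = $1,812
Ending inventory: 283 @ $8 + 197 @ $7 + 191 @ $6 + 110 @ $4 = $5,229
Check: goods available $7,041 = COGS $1,812 + ending $5,229

COGS = $1,812; ending inventory = $5,229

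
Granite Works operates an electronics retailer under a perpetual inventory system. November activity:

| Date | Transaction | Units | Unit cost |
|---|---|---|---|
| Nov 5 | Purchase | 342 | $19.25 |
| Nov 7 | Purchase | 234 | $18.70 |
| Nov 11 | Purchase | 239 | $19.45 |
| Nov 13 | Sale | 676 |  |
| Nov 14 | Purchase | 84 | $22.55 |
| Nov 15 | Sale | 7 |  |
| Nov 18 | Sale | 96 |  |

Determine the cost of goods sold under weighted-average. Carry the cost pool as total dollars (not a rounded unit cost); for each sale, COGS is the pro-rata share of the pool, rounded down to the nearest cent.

After Nov 5: 342 on hand, pool $6,583.50 (≈ $19.2500 each)
After Nov 7: 576 on hand, pool $10,959.30 (≈ $19.0266 each)
After Nov 11: 815 on hand, pool $15,607.85 (≈ $19.1507 each)
Nov 13, sell 676: 676/815 × $15,607.85 → $12,945.89
After Nov 14: 223 on hand, pool $4,556.16 (≈ $20.4312 each)
Nov 15, sell 7: 7/223 × $4,556.16 → $143.01
Nov 18, sell 96: 96/216 × $4,413.15 → $1,961.40
Total COGS = $12,945.89 + $143.01 + $1,961.40 = $15,050.30
Ending inventory (cost pool remaining) = $2,451.75

COGS = $15,050.30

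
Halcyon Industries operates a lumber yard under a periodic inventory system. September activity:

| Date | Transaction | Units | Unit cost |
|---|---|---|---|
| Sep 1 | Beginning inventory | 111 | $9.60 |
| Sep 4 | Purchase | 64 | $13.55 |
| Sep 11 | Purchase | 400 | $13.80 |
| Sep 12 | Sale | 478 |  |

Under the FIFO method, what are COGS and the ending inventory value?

COGS = $6,114.20; ending inventory = $1,338.60

Sep 12, 478 sold [FIFO — oldest first]: 111 @ $9.60 + 64 @ $13.55 + 303 @ $13.80 = $6,114.20
Ending inventory: 97 @ $13.80 = $1,338.60
Check: goods available $7,452.80 = COGS $6,114.20 + ending $1,338.60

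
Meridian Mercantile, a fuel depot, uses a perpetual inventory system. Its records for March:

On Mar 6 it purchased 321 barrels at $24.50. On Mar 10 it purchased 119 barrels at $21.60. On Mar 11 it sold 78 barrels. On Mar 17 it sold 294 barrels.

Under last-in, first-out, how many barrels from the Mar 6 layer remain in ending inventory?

68

Mar 11, 78 sold [LIFO — newest first]: 78 @ $21.60 = $1,684.80
Mar 17, 294 sold [LIFO — newest first]: 41 @ $21.60 + 253 @ $24.50 = $7,084.10
Total COGS = $1,684.80 + $7,084.10 = $8,768.90
Ending inventory: 68 @ $24.50 = $1,666.00
Check: goods available $10,434.90 = COGS $8,768.90 + ending $1,666.00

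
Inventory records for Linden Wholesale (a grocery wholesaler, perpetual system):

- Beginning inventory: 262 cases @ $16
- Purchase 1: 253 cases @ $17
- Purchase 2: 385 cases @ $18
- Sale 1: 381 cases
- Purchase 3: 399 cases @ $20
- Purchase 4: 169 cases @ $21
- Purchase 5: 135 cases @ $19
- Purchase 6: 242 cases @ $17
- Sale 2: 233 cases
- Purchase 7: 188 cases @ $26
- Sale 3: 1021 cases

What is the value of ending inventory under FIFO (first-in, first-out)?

Sale 1 (381) [FIFO — oldest first]: 262 @ $16 + 119 @ $17 = $6,215
Sale 2 (233) [FIFO — oldest first]: 134 @ $17 + 99 @ $18 = $4,060
Sale 3 (1021) [FIFO — oldest first]: 286 @ $18 + 399 @ $20 + 169 @ $21 + 135 @ $19 + 32 @ $17 = $19,786
Total COGS = $6,215 + $4,060 + $19,786 = $30,061
Ending inventory: 210 @ $17 + 188 @ $26 = $8,458

Ending inventory = $8,458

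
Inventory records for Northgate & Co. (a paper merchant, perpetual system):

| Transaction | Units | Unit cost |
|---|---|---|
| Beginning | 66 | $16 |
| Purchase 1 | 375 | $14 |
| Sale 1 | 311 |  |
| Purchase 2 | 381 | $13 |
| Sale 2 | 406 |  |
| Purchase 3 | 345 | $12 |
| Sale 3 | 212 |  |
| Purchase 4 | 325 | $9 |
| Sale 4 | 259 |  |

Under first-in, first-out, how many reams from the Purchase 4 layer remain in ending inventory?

Sale 1 (311) [FIFO — oldest first]: 66 @ $16 + 245 @ $14 = $4,486
Sale 2 (406) [FIFO — oldest first]: 130 @ $14 + 276 @ $13 = $5,408
Sale 3 (212) [FIFO — oldest first]: 105 @ $13 + 107 @ $12 = $2,649
Sale 4 (259) [FIFO — oldest first]: 238 @ $12 + 21 @ $9 = $3,045
Total COGS = $4,486 + $5,408 + $2,649 + $3,045 = $15,588
Ending inventory: 304 @ $9 = $2,736

304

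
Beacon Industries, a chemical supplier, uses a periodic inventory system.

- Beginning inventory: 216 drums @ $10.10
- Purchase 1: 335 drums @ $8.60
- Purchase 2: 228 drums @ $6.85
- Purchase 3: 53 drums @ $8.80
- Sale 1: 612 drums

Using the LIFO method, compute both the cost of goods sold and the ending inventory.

COGS = $4,874.80; ending inventory = $2,216.00

Sale 1 (612) [LIFO — newest first]: 53 @ $8.80 + 228 @ $6.85 + 331 @ $8.60 = $4,874.80
Ending inventory: 216 @ $10.10 + 4 @ $8.60 = $2,216.00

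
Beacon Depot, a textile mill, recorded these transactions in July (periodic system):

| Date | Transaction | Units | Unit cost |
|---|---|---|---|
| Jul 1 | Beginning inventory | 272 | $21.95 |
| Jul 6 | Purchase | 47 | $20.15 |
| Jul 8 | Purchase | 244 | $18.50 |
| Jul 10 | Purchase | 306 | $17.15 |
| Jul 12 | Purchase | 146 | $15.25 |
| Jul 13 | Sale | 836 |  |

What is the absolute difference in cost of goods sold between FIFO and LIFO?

FIFO COGS: 272 @ $21.95 + 47 @ $20.15 + 244 @ $18.50 + 273 @ $17.15 = $16,113.40
LIFO COGS: 146 @ $15.25 + 306 @ $17.15 + 244 @ $18.50 + 47 @ $20.15 + 93 @ $21.95 = $14,976.80
Difference = |$16,113.40 − $14,976.80| = $1,136.60

$1,136.60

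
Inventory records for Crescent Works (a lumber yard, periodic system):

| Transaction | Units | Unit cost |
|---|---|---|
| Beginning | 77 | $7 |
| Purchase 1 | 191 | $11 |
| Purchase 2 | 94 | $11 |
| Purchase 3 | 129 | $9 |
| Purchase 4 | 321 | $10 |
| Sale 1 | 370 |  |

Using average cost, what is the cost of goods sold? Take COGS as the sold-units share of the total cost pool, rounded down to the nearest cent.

COGS = $3,665.82

Sale 1, sell 370: 370/812 × $8,045.00 → $3,665.82
Ending inventory (cost pool remaining) = $4,379.18
Check: goods available $8,045.00 = COGS $3,665.82 + ending $4,379.18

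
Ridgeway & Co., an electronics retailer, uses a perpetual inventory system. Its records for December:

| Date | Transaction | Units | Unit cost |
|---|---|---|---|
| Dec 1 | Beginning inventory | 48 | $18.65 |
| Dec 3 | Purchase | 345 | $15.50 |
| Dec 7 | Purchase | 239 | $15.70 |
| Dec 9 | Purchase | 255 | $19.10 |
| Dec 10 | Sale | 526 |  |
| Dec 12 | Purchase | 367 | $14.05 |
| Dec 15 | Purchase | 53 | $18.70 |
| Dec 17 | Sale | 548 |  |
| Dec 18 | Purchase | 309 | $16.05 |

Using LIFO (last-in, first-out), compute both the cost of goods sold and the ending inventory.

Dec 10, 526 sold [LIFO — newest first]: 255 @ $19.10 + 239 @ $15.70 + 32 @ $15.50 = $9,118.80
Dec 17, 548 sold [LIFO — newest first]: 53 @ $18.70 + 367 @ $14.05 + 128 @ $15.50 = $8,131.45
Total COGS = $9,118.80 + $8,131.45 = $17,250.25
Ending inventory: 48 @ $18.65 + 185 @ $15.50 + 309 @ $16.05 = $8,722.15
Check: goods available $25,972.40 = COGS $17,250.25 + ending $8,722.15

COGS = $17,250.25; ending inventory = $8,722.15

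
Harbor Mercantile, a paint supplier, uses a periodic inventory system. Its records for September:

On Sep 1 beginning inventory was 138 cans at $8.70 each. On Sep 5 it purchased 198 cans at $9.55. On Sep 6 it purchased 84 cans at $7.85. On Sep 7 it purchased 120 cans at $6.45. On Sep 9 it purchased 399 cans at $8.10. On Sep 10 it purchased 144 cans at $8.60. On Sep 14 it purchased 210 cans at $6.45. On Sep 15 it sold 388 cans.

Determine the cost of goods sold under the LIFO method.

Sep 15, 388 sold [LIFO — newest first]: 210 @ $6.45 + 144 @ $8.60 + 34 @ $8.10 = $2,868.30
Ending inventory: 138 @ $8.70 + 198 @ $9.55 + 84 @ $7.85 + 120 @ $6.45 + 365 @ $8.10 = $7,481.40

COGS = $2,868.30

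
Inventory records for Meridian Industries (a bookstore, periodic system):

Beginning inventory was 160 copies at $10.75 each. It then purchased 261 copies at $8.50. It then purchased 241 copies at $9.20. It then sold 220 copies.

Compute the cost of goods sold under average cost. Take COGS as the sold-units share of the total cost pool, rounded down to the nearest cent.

COGS = $2,045.70

Sale 1, sell 220: 220/662 × $6,155.70 → $2,045.70
Ending inventory (cost pool remaining) = $4,110.00
Check: goods available $6,155.70 = COGS $2,045.70 + ending $4,110.00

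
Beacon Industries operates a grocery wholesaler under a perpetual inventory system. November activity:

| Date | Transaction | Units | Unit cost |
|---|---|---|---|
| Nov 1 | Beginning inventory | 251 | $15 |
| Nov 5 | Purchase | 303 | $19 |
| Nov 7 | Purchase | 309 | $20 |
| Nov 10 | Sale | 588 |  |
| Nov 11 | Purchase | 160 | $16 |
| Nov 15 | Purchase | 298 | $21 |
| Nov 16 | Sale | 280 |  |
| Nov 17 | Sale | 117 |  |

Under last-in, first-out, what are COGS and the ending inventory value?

Nov 10, 588 sold [LIFO — newest first]: 309 @ $20 + 279 @ $19 = $11,481
Nov 16, 280 sold [LIFO — newest first]: 280 @ $21 = $5,880
Nov 17, 117 sold [LIFO — newest first]: 18 @ $21 + 99 @ $16 = $1,962
Total COGS = $11,481 + $5,880 + $1,962 = $19,323
Ending inventory: 251 @ $15 + 24 @ $19 + 61 @ $16 = $5,197

COGS = $19,323; ending inventory = $5,197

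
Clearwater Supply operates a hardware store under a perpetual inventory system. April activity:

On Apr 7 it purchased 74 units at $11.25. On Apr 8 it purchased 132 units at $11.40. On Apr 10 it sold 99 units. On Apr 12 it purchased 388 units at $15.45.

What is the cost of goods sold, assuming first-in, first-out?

COGS = $1,117.50

Apr 10, 99 sold [FIFO — oldest first]: 74 @ $11.25 + 25 @ $11.40 = $1,117.50
Ending inventory: 107 @ $11.40 + 388 @ $15.45 = $7,214.40
Check: goods available $8,331.90 = COGS $1,117.50 + ending $7,214.40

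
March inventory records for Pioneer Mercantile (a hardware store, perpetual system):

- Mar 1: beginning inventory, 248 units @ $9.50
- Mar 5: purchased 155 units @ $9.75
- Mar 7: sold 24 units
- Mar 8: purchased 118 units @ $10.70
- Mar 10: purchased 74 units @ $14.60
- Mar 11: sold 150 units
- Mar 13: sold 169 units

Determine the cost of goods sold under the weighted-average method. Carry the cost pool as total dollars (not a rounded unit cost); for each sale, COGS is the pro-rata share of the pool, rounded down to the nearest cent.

After Mar 1: 248 on hand, pool $2,356.00 (≈ $9.5000 each)
After Mar 5: 403 on hand, pool $3,867.25 (≈ $9.5962 each)
Mar 7, sell 24: 24/403 × $3,867.25 → $230.30
After Mar 8: 497 on hand, pool $4,899.55 (≈ $9.8582 each)
After Mar 10: 571 on hand, pool $5,979.95 (≈ $10.4728 each)
Mar 11, sell 150: 150/571 × $5,979.95 → $1,570.91
Mar 13, sell 169: 169/421 × $4,409.04 → $1,769.89
Total COGS = $230.30 + $1,570.91 + $1,769.89 = $3,571.10
Ending inventory (cost pool remaining) = $2,639.15
Check: goods available $6,210.25 = COGS $3,571.10 + ending $2,639.15

COGS = $3,571.10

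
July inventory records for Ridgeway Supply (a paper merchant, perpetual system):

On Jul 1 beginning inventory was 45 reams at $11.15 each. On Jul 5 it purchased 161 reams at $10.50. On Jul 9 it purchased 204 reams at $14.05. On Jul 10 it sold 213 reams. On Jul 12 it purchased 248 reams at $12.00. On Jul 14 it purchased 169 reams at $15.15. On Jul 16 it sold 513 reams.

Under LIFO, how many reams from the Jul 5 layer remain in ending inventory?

56

Jul 10, 213 sold [LIFO — newest first]: 204 @ $14.05 + 9 @ $10.50 = $2,960.70
Jul 16, 513 sold [LIFO — newest first]: 169 @ $15.15 + 248 @ $12.00 + 96 @ $10.50 = $6,544.35
Total COGS = $2,960.70 + $6,544.35 = $9,505.05
Ending inventory: 45 @ $11.15 + 56 @ $10.50 = $1,089.75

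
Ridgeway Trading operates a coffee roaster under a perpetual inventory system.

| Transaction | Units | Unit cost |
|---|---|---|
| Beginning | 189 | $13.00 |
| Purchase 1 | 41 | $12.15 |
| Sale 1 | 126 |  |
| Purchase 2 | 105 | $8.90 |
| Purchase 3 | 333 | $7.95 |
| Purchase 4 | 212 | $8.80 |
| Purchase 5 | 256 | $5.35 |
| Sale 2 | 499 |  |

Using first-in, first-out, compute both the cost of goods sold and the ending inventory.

Sale 1 (126) [FIFO — oldest first]: 126 @ $13.00 = $1,638.00
Sale 2 (499) [FIFO — oldest first]: 63 @ $13.00 + 41 @ $12.15 + 105 @ $8.90 + 290 @ $7.95 = $4,557.15
Total COGS = $1,638.00 + $4,557.15 = $6,195.15
Ending inventory: 43 @ $7.95 + 212 @ $8.80 + 256 @ $5.35 = $3,577.05
Check: goods available $9,772.20 = COGS $6,195.15 + ending $3,577.05

COGS = $6,195.15; ending inventory = $3,577.05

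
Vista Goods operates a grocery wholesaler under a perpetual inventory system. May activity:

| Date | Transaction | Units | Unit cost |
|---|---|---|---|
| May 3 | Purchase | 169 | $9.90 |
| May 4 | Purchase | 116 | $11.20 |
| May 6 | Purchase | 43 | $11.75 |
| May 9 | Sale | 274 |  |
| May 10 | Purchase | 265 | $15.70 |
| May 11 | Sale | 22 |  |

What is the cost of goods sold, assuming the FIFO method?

May 9, 274 sold [FIFO — oldest first]: 169 @ $9.90 + 105 @ $11.20 = $2,849.10
May 11, 22 sold [FIFO — oldest first]: 11 @ $11.20 + 11 @ $11.75 = $252.45
Total COGS = $2,849.10 + $252.45 = $3,101.55
Ending inventory: 32 @ $11.75 + 265 @ $15.70 = $4,536.50

COGS = $3,101.55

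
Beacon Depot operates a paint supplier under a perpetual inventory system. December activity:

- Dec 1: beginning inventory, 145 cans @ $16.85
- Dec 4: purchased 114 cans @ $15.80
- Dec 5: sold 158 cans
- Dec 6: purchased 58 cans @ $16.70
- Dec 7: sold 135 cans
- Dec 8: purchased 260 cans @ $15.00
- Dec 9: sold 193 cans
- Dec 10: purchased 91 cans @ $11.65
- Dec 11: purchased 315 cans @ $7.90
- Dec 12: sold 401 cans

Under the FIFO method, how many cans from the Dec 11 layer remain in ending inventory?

Dec 5, 158 sold [FIFO — oldest first]: 145 @ $16.85 + 13 @ $15.80 = $2,648.65
Dec 7, 135 sold [FIFO — oldest first]: 101 @ $15.80 + 34 @ $16.70 = $2,163.60
Dec 9, 193 sold [FIFO — oldest first]: 24 @ $16.70 + 169 @ $15.00 = $2,935.80
Dec 12, 401 sold [FIFO — oldest first]: 91 @ $15.00 + 91 @ $11.65 + 219 @ $7.90 = $4,155.25
Total COGS = $2,648.65 + $2,163.60 + $2,935.80 + $4,155.25 = $11,903.30
Ending inventory: 96 @ $7.90 = $758.40
Check: goods available $12,661.70 = COGS $11,903.30 + ending $758.40

96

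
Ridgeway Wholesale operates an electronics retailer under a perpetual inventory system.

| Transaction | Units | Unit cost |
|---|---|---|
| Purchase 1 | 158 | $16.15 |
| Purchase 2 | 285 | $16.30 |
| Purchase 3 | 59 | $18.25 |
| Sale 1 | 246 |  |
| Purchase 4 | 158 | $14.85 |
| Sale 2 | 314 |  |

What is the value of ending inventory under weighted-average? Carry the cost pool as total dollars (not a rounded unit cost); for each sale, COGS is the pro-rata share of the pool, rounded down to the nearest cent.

Ending inventory = $1,585.92

After Purchase 1: 158 on hand, pool $2,551.70 (≈ $16.1500 each)
After Purchase 2: 443 on hand, pool $7,197.20 (≈ $16.2465 each)
After Purchase 3: 502 on hand, pool $8,273.95 (≈ $16.4820 each)
Sale 1, sell 246: 246/502 × $8,273.95 → $4,054.56
After Purchase 4: 414 on hand, pool $6,565.69 (≈ $15.8592 each)
Sale 2, sell 314: 314/414 × $6,565.69 → $4,979.77
Total COGS = $4,054.56 + $4,979.77 = $9,034.33
Ending inventory (cost pool remaining) = $1,585.92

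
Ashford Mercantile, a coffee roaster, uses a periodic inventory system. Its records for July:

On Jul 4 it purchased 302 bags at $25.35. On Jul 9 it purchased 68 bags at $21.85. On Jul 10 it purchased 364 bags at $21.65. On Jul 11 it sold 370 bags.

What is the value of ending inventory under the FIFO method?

Jul 11, 370 sold [FIFO — oldest first]: 302 @ $25.35 + 68 @ $21.85 = $9,141.50
Ending inventory: 364 @ $21.65 = $7,880.60

Ending inventory = $7,880.60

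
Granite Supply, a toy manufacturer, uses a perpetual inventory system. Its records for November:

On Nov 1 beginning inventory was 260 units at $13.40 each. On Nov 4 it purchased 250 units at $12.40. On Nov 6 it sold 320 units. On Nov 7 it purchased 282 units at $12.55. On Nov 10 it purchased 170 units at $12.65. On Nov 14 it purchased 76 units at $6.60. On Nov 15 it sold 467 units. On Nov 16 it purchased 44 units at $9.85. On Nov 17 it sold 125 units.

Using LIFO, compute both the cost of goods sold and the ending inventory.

Nov 6, 320 sold [LIFO — newest first]: 250 @ $12.40 + 70 @ $13.40 = $4,038.00
Nov 15, 467 sold [LIFO — newest first]: 76 @ $6.60 + 170 @ $12.65 + 221 @ $12.55 = $5,425.65
Nov 17, 125 sold [LIFO — newest first]: 44 @ $9.85 + 61 @ $12.55 + 20 @ $13.40 = $1,466.95
Total COGS = $4,038.00 + $5,425.65 + $1,466.95 = $10,930.60
Ending inventory: 170 @ $13.40 = $2,278.00

COGS = $10,930.60; ending inventory = $2,278.00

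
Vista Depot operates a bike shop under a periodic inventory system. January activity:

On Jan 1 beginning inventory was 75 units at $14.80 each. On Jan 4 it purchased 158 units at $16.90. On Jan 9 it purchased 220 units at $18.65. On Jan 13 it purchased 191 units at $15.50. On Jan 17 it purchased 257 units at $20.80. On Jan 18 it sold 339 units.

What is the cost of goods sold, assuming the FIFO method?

Jan 18, 339 sold [FIFO — oldest first]: 75 @ $14.80 + 158 @ $16.90 + 106 @ $18.65 = $5,757.10
Ending inventory: 114 @ $18.65 + 191 @ $15.50 + 257 @ $20.80 = $10,432.20
Check: goods available $16,189.30 = COGS $5,757.10 + ending $10,432.20

COGS = $5,757.10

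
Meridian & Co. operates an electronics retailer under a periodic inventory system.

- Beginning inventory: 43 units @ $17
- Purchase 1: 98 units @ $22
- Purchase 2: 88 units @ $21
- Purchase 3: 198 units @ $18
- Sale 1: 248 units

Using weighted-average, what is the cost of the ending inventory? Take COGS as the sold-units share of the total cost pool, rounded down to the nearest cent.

Ending inventory = $3,478.98

Sale 1, sell 248: 248/427 × $8,299.00 → $4,820.02
Ending inventory (cost pool remaining) = $3,478.98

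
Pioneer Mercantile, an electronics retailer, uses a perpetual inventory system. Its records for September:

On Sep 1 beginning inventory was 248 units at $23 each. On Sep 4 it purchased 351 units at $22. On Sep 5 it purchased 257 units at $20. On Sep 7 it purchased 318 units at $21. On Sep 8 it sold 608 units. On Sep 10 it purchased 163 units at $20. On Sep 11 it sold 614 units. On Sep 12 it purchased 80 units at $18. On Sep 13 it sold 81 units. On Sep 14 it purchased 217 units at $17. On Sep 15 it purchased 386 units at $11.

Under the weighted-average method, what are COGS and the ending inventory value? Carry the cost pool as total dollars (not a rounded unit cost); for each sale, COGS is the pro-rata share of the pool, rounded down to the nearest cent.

After Sep 1: 248 on hand, pool $5,704.00 (≈ $23.0000 each)
After Sep 4: 599 on hand, pool $13,426.00 (≈ $22.4140 each)
After Sep 5: 856 on hand, pool $18,566.00 (≈ $21.6893 each)
After Sep 7: 1174 on hand, pool $25,244.00 (≈ $21.5026 each)
Sep 8, sell 608: 608/1174 × $25,244.00 → $13,073.55
After Sep 10: 729 on hand, pool $15,430.45 (≈ $21.1666 each)
Sep 11, sell 614: 614/729 × $15,430.45 → $12,996.29
After Sep 12: 195 on hand, pool $3,874.16 (≈ $19.8675 each)
Sep 13, sell 81: 81/195 × $3,874.16 → $1,609.26
After Sep 14: 331 on hand, pool $5,953.90 (≈ $17.9876 each)
After Sep 15: 717 on hand, pool $10,199.90 (≈ $14.2258 each)
Total COGS = $13,073.55 + $12,996.29 + $1,609.26 = $27,679.10
Ending inventory (cost pool remaining) = $10,199.90
Check: goods available $37,879.00 = COGS $27,679.10 + ending $10,199.90

COGS = $27,679.10; ending inventory = $10,199.90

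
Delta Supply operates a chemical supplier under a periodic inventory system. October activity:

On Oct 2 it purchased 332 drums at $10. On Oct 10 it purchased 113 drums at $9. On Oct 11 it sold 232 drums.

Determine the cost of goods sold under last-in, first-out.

Oct 11, 232 sold [LIFO — newest first]: 113 @ $9 + 119 @ $10 = $2,207
Ending inventory: 213 @ $10 = $2,130
Check: goods available $4,337 = COGS $2,207 + ending $2,130

COGS = $2,207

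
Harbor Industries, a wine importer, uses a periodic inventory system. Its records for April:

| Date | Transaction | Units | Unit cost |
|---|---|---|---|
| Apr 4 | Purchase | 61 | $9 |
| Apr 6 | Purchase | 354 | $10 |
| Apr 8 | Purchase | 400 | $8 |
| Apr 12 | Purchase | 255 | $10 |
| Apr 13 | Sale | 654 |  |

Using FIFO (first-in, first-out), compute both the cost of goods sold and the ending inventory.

Apr 13, 654 sold [FIFO — oldest first]: 61 @ $9 + 354 @ $10 + 239 @ $8 = $6,001
Ending inventory: 161 @ $8 + 255 @ $10 = $3,838
Check: goods available $9,839 = COGS $6,001 + ending $3,838

COGS = $6,001; ending inventory = $3,838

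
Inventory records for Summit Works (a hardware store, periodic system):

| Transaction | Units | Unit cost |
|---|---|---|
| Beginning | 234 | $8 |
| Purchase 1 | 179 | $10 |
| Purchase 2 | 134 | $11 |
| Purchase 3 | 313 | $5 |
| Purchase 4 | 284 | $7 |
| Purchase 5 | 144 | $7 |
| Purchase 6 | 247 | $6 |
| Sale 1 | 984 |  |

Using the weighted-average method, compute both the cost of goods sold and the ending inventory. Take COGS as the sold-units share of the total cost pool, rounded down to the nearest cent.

COGS = $7,166.21; ending inventory = $4,012.79

Sale 1, sell 984: 984/1535 × $11,179.00 → $7,166.21
Ending inventory (cost pool remaining) = $4,012.79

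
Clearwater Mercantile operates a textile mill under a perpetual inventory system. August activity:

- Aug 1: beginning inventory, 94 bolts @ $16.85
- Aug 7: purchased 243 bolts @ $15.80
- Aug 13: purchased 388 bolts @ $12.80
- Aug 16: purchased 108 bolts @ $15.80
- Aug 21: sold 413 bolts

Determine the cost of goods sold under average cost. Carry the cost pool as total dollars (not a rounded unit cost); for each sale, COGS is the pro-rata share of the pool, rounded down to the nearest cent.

COGS = $5,997.22

After Aug 1: 94 on hand, pool $1,583.90 (≈ $16.8500 each)
After Aug 7: 337 on hand, pool $5,423.30 (≈ $16.0929 each)
After Aug 13: 725 on hand, pool $10,389.70 (≈ $14.3306 each)
After Aug 16: 833 on hand, pool $12,096.10 (≈ $14.5211 each)
Aug 21, sell 413: 413/833 × $12,096.10 → $5,997.22
Ending inventory (cost pool remaining) = $6,098.88
Check: goods available $12,096.10 = COGS $5,997.22 + ending $6,098.88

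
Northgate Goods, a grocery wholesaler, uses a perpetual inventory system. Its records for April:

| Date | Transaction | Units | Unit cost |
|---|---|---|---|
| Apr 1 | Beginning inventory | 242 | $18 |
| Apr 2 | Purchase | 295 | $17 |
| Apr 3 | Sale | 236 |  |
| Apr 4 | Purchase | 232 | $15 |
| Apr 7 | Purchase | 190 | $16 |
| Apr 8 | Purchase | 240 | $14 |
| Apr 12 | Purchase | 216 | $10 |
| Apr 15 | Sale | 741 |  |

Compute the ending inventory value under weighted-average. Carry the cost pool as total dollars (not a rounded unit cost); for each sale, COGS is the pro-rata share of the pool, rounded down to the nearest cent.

Ending inventory = $6,424.25

After Apr 1: 242 on hand, pool $4,356.00 (≈ $18.0000 each)
After Apr 2: 537 on hand, pool $9,371.00 (≈ $17.4507 each)
Apr 3, sell 236: 236/537 × $9,371.00 → $4,118.35
After Apr 4: 533 on hand, pool $8,732.65 (≈ $16.3840 each)
After Apr 7: 723 on hand, pool $11,772.65 (≈ $16.2831 each)
After Apr 8: 963 on hand, pool $15,132.65 (≈ $15.7141 each)
After Apr 12: 1179 on hand, pool $17,292.65 (≈ $14.6672 each)
Apr 15, sell 741: 741/1179 × $17,292.65 → $10,868.40
Total COGS = $4,118.35 + $10,868.40 = $14,986.75
Ending inventory (cost pool remaining) = $6,424.25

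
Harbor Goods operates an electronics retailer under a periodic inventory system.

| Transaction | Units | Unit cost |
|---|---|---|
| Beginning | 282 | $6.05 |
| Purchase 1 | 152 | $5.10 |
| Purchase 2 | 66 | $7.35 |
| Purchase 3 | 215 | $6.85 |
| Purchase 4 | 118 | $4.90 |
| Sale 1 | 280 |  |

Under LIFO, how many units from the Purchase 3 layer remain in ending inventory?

Sale 1 (280) [LIFO — newest first]: 118 @ $4.90 + 162 @ $6.85 = $1,687.90
Ending inventory: 282 @ $6.05 + 152 @ $5.10 + 66 @ $7.35 + 53 @ $6.85 = $3,329.45
Check: goods available $5,017.35 = COGS $1,687.90 + ending $3,329.45

53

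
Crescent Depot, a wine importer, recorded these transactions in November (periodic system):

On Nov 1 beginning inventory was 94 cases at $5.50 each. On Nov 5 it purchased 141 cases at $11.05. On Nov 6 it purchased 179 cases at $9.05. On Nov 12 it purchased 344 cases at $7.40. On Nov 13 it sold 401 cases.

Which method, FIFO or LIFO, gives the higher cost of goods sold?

FIFO

FIFO COGS: 94 @ $5.50 + 141 @ $11.05 + 166 @ $9.05 = $3,577.35
LIFO COGS: 344 @ $7.40 + 57 @ $9.05 = $3,061.45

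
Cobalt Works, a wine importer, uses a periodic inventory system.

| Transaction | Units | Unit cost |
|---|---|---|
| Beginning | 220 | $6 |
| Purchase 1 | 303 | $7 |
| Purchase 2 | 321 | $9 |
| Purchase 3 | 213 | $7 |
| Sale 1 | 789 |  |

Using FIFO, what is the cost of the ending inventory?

Sale 1 (789) [FIFO — oldest first]: 220 @ $6 + 303 @ $7 + 266 @ $9 = $5,835
Ending inventory: 55 @ $9 + 213 @ $7 = $1,986

Ending inventory = $1,986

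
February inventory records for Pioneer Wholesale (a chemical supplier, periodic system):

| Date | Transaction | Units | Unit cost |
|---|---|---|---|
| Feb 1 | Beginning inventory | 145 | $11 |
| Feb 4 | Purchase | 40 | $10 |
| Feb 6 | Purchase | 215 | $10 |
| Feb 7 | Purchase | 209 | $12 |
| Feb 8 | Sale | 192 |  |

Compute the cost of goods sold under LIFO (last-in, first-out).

COGS = $2,304

Feb 8, 192 sold [LIFO — newest first]: 192 @ $12 = $2,304
Ending inventory: 145 @ $11 + 40 @ $10 + 215 @ $10 + 17 @ $12 = $4,349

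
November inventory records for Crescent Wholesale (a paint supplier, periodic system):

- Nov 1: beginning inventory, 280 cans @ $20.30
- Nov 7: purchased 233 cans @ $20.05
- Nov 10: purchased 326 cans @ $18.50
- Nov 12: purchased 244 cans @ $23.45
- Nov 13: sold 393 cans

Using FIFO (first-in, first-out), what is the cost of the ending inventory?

Nov 13, 393 sold [FIFO — oldest first]: 280 @ $20.30 + 113 @ $20.05 = $7,949.65
Ending inventory: 120 @ $20.05 + 326 @ $18.50 + 244 @ $23.45 = $14,158.80
Check: goods available $22,108.45 = COGS $7,949.65 + ending $14,158.80

Ending inventory = $14,158.80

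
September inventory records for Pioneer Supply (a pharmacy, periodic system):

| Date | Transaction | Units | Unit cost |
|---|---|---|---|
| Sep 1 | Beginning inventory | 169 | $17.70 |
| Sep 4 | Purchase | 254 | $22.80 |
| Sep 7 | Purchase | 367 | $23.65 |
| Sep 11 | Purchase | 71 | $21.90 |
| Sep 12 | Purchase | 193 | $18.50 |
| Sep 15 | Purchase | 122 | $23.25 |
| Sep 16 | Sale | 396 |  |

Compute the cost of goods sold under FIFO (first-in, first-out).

Sep 16, 396 sold [FIFO — oldest first]: 169 @ $17.70 + 227 @ $22.80 = $8,166.90
Ending inventory: 27 @ $22.80 + 367 @ $23.65 + 71 @ $21.90 + 193 @ $18.50 + 122 @ $23.25 = $17,257.05

COGS = $8,166.90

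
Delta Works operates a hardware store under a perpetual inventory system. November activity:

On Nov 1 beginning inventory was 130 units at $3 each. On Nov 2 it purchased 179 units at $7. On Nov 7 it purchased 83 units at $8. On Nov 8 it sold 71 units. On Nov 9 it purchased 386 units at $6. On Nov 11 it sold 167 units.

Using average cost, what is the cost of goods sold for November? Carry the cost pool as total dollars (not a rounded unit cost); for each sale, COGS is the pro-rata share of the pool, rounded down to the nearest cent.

After Nov 1: 130 on hand, pool $390.00 (≈ $3.0000 each)
After Nov 2: 309 on hand, pool $1,643.00 (≈ $5.3172 each)
After Nov 7: 392 on hand, pool $2,307.00 (≈ $5.8852 each)
Nov 8, sell 71: 71/392 × $2,307.00 → $417.84
After Nov 9: 707 on hand, pool $4,205.16 (≈ $5.9479 each)
Nov 11, sell 167: 167/707 × $4,205.16 → $993.29
Total COGS = $417.84 + $993.29 = $1,411.13
Ending inventory (cost pool remaining) = $3,211.87

COGS = $1,411.13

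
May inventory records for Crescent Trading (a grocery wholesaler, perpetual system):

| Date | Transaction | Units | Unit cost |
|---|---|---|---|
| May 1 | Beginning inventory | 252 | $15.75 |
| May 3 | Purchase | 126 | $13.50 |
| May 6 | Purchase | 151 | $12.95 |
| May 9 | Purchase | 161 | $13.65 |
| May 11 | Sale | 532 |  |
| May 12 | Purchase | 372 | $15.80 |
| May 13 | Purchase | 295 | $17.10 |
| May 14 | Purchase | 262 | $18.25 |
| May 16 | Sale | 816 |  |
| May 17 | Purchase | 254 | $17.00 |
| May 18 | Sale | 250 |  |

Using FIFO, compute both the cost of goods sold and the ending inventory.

COGS = $25,143.45; ending inventory = $4,701.25

May 11, 532 sold [FIFO — oldest first]: 252 @ $15.75 + 126 @ $13.50 + 151 @ $12.95 + 3 @ $13.65 = $7,666.40
May 16, 816 sold [FIFO — oldest first]: 158 @ $13.65 + 372 @ $15.80 + 286 @ $17.10 = $12,924.90
May 18, 250 sold [FIFO — oldest first]: 9 @ $17.10 + 241 @ $18.25 = $4,552.15
Total COGS = $7,666.40 + $12,924.90 + $4,552.15 = $25,143.45
Ending inventory: 21 @ $18.25 + 254 @ $17.00 = $4,701.25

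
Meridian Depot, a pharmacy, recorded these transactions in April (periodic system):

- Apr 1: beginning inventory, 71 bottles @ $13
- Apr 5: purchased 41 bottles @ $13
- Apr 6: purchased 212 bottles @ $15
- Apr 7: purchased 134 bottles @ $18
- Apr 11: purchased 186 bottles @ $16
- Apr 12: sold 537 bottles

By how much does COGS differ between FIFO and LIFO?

$321

FIFO COGS: 71 @ $13 + 41 @ $13 + 212 @ $15 + 134 @ $18 + 79 @ $16 = $8,312
LIFO COGS: 186 @ $16 + 134 @ $18 + 212 @ $15 + 5 @ $13 = $8,633
Difference = |$8,312 − $8,633| = $321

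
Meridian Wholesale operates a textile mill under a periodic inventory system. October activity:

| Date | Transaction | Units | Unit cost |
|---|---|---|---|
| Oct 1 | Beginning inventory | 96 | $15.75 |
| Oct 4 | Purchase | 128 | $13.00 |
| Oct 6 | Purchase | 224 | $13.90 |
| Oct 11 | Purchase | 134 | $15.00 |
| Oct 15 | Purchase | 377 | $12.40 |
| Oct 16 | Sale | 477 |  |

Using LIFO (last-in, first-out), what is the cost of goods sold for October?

COGS = $6,174.80

Oct 16, 477 sold [LIFO — newest first]: 377 @ $12.40 + 100 @ $15.00 = $6,174.80
Ending inventory: 96 @ $15.75 + 128 @ $13.00 + 224 @ $13.90 + 34 @ $15.00 = $6,799.60
Check: goods available $12,974.40 = COGS $6,174.80 + ending $6,799.60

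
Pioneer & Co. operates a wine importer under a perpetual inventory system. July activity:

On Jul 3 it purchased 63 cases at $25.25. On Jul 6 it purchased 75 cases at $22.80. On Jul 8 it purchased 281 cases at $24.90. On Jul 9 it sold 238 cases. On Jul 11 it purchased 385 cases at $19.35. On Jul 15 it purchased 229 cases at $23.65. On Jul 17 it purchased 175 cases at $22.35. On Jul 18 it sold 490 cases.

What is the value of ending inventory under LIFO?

Ending inventory = $10,157.10

Jul 9, 238 sold [LIFO — newest first]: 238 @ $24.90 = $5,926.20
Jul 18, 490 sold [LIFO — newest first]: 175 @ $22.35 + 229 @ $23.65 + 86 @ $19.35 = $10,991.20
Total COGS = $5,926.20 + $10,991.20 = $16,917.40
Ending inventory: 63 @ $25.25 + 75 @ $22.80 + 43 @ $24.90 + 299 @ $19.35 = $10,157.10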